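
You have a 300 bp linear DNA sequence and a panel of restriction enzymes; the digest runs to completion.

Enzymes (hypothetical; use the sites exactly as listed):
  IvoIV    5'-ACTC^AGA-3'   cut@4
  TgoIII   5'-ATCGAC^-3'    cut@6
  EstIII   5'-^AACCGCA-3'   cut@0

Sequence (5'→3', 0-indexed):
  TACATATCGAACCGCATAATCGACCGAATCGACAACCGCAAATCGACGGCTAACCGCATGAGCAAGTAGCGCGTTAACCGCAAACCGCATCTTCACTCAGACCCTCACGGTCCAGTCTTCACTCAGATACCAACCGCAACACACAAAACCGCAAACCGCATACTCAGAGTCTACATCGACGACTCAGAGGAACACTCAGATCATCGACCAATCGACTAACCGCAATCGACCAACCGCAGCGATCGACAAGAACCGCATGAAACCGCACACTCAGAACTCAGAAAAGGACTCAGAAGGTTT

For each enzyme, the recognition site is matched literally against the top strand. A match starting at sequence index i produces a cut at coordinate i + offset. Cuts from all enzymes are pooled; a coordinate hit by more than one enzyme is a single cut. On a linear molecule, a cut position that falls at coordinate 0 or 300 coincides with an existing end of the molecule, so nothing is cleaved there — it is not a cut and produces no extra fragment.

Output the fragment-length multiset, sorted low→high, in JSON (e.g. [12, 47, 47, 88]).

[1,1,3,4,5,7,7,7,7,8,9,9,9,10,11,12,12,12,12,13,14,15,15,15,16,16,24,26]

Per-enzyme occurrences:
  IvoIV ACTCAGA/4: at [94, 120, 161, 181, 193, 268, 275, 287] ⇒ [98, 124, 165, 185, 197, 272, 279, 291]
  TgoIII ATCGAC/6: at [18, 27, 41, 174, 202, 210, 224, 241] ⇒ [24, 33, 47, 180, 208, 216, 230, 247]
  EstIII AACCGCA/0: at [9, 33, 51, 75, 82, 131, 146, 153, 217, 231, 250, 260] ⇒ [9, 33, 51, 75, 82, 131, 146, 153, 217, 231, 250, 260]

All cut coordinates (distinct, sorted): [9, 24, 33, 47, 51, 75, 82, 98, 124, 131, 146, 153, 165, 180, 185, 197, 208, 216, 217, 230, 231, 247, 250, 260, 272, 279, 291]

Fragment lengths:
  [0,9): 9 bp
  [9,24): 15 bp
  [24,33): 9 bp
  [33,47): 14 bp
  [47,51): 4 bp
  [51,75): 24 bp
  [75,82): 7 bp
  [82,98): 16 bp
  [98,124): 26 bp
  [124,131): 7 bp
  [131,146): 15 bp
  [146,153): 7 bp
  [153,165): 12 bp
  [165,180): 15 bp
  [180,185): 5 bp
  [185,197): 12 bp
  [197,208): 11 bp
  [208,216): 8 bp
  [216,217): 1 bp
  [217,230): 13 bp
  [230,231): 1 bp
  [231,247): 16 bp
  [247,250): 3 bp
  [250,260): 10 bp
  [260,272): 12 bp
  [272,279): 7 bp
  [279,291): 12 bp
  [291,300): 9 bp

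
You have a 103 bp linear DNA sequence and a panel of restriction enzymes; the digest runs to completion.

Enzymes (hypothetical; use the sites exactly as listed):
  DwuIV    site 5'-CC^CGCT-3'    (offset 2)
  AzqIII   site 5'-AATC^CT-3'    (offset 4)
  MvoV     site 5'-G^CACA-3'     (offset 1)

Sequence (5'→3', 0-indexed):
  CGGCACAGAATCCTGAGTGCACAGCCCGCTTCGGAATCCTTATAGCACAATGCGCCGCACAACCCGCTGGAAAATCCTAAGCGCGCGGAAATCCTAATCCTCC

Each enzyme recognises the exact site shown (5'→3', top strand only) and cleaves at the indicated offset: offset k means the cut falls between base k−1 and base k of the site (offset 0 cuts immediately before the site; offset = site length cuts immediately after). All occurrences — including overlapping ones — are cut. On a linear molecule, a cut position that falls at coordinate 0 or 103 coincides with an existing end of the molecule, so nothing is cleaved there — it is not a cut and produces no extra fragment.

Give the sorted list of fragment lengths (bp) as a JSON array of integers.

[3,4,6,7,7,7,7,9,12,12,12,17]

Site scan:
  DwuIV (CCCGCT, off=2): starts [24, 62] → cuts [26, 64]
  AzqIII (AATCCT, off=4): starts [8, 34, 72, 89, 95] → cuts [12, 38, 76, 93, 99]
  MvoV (GCACA, off=1): starts [2, 18, 44, 56] → cuts [3, 19, 45, 57]

All cut coordinates (distinct, sorted): [3, 12, 19, 26, 38, 45, 57, 64, 76, 93, 99]

Fragment lengths:
  [0,3): 3 bp
  [3,12): 9 bp
  [12,19): 7 bp
  [19,26): 7 bp
  [26,38): 12 bp
  [38,45): 7 bp
  [45,57): 12 bp
  [57,64): 7 bp
  [64,76): 12 bp
  [76,93): 17 bp
  [93,99): 6 bp
  [99,103): 4 bp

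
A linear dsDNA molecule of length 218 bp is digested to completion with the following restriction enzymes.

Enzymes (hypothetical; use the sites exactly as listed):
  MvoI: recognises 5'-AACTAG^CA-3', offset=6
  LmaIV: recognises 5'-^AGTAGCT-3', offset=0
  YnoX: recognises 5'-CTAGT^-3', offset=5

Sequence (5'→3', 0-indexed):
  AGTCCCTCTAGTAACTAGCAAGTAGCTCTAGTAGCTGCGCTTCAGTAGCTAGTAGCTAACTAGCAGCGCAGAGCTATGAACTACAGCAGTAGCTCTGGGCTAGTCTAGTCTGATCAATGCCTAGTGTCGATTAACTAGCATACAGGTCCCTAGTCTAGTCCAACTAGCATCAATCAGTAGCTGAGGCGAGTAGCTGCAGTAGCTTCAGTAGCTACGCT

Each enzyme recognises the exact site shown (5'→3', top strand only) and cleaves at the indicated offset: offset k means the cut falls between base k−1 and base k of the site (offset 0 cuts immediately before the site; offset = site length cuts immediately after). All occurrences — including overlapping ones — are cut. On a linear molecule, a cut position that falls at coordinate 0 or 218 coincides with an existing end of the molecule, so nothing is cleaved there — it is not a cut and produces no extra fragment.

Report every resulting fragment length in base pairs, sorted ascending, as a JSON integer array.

[2,3,3,5,5,6,7,8,8,9,9,9,10,11,12,12,13,13,16,16,17,24]

Per-enzyme occurrences:
  MvoI AACTAGCA/6: at [12, 57, 132, 161] ⇒ [18, 63, 138, 167]
  LmaIV AGTAGCT/0: at [20, 29, 43, 50, 87, 175, 188, 197, 206] ⇒ [20, 29, 43, 50, 87, 175, 188, 197, 206]
  YnoX CTAGT/5: at [7, 27, 48, 99, 104, 120, 149, 154] ⇒ [12, 32, 53, 104, 109, 125, 154, 159]

All cut coordinates (distinct, sorted): [12, 18, 20, 29, 32, 43, 50, 53, 63, 87, 104, 109, 125, 138, 154, 159, 167, 175, 188, 197, 206]

Fragment lengths:
  [0,12): 12 bp
  [12,18): 6 bp
  [18,20): 2 bp
  [20,29): 9 bp
  [29,32): 3 bp
  [32,43): 11 bp
  [43,50): 7 bp
  [50,53): 3 bp
  [53,63): 10 bp
  [63,87): 24 bp
  [87,104): 17 bp
  [104,109): 5 bp
  [109,125): 16 bp
  [125,138): 13 bp
  [138,154): 16 bp
  [154,159): 5 bp
  [159,167): 8 bp
  [167,175): 8 bp
  [175,188): 13 bp
  [188,197): 9 bp
  [197,206): 9 bp
  [206,218): 12 bp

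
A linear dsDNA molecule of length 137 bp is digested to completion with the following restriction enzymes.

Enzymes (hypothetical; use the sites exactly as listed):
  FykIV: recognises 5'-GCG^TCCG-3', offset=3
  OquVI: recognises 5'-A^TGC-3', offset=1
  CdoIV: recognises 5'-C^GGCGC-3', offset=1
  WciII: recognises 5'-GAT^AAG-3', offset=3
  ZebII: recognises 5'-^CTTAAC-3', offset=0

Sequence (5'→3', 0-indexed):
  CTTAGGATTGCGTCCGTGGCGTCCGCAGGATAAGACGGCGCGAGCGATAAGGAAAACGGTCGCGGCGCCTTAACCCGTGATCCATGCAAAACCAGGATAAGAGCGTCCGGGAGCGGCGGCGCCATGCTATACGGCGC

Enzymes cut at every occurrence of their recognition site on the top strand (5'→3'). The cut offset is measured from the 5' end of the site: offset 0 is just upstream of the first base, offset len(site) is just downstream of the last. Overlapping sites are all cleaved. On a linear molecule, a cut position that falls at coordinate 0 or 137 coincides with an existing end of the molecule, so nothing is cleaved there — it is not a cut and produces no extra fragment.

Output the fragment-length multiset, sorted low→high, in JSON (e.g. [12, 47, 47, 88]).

Per-enzyme occurrences:
  FykIV (GCGTCCG, off=3): starts [9, 18, 102] → cuts [12, 21, 105]
  OquVI (ATGC, off=1): starts [83, 123] → cuts [84, 124]
  CdoIV (CGGCGC, off=1): starts [35, 62, 116, 131] → cuts [36, 63, 117, 132]
  WciII (GATAAG, off=3): starts [28, 45, 95] → cuts [31, 48, 98]
  ZebII (CTTAAC, off=0): starts [68] → cuts [68]

Pooled cuts: [12, 21, 31, 36, 48, 63, 68, 84, 98, 105, 117, 124, 132]

Fragment lengths:
  [0,12): 12 bp
  [12,21): 9 bp
  [21,31): 10 bp
  [31,36): 5 bp
  [36,48): 12 bp
  [48,63): 15 bp
  [63,68): 5 bp
  [68,84): 16 bp
  [84,98): 14 bp
  [98,105): 7 bp
  [105,117): 12 bp
  [117,124): 7 bp
  [124,132): 8 bp
  [132,137): 5 bp

[5,5,5,7,7,8,9,10,12,12,12,14,15,16]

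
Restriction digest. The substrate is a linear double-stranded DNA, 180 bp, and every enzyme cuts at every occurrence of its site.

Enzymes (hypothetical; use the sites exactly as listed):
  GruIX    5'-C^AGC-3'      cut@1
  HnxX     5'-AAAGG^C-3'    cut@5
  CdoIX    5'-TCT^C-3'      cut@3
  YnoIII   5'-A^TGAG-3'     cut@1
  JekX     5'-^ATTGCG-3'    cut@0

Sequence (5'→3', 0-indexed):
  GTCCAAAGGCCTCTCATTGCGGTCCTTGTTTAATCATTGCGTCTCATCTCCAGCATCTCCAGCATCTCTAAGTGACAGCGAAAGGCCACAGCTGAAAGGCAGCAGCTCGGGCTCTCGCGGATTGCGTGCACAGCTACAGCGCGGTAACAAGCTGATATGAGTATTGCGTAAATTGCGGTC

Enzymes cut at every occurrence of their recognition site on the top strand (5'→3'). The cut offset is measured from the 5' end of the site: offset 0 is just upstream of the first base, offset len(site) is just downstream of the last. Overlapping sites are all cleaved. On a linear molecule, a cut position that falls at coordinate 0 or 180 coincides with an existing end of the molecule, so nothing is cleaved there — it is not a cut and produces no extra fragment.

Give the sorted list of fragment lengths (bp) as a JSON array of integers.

[1,1,2,2,3,4,5,5,5,5,6,7,7,9,9,9,9,9,9,10,11,12,20,20]

Scan for sites:
  GruIX CAGC/1: at [50, 59, 75, 88, 99, 102, 130, 136] ⇒ [51, 60, 76, 89, 100, 103, 131, 137]
  HnxX AAAGGC/5: at [4, 80, 94] ⇒ [9, 85, 99]
  CdoIX TCTC/3: at [11, 41, 46, 55, 64, 112] ⇒ [14, 44, 49, 58, 67, 115]
  YnoIII ATGAG/1: at [156] ⇒ [157]
  JekX ATTGCG/0: at [15, 35, 120, 162, 171] ⇒ [15, 35, 120, 162, 171]

Pooled cuts: [9, 14, 15, 35, 44, 49, 51, 58, 60, 67, 76, 85, 89, 99, 100, 103, 115, 120, 131, 137, 157, 162, 171]

Fragment lengths:
  [0,9): 9 bp
  [9,14): 5 bp
  [14,15): 1 bp
  [15,35): 20 bp
  [35,44): 9 bp
  [44,49): 5 bp
  [49,51): 2 bp
  [51,58): 7 bp
  [58,60): 2 bp
  [60,67): 7 bp
  [67,76): 9 bp
  [76,85): 9 bp
  [85,89): 4 bp
  [89,99): 10 bp
  [99,100): 1 bp
  [100,103): 3 bp
  [103,115): 12 bp
  [115,120): 5 bp
  [120,131): 11 bp
  [131,137): 6 bp
  [137,157): 20 bp
  [157,162): 5 bp
  [162,171): 9 bp
  [171,180): 9 bp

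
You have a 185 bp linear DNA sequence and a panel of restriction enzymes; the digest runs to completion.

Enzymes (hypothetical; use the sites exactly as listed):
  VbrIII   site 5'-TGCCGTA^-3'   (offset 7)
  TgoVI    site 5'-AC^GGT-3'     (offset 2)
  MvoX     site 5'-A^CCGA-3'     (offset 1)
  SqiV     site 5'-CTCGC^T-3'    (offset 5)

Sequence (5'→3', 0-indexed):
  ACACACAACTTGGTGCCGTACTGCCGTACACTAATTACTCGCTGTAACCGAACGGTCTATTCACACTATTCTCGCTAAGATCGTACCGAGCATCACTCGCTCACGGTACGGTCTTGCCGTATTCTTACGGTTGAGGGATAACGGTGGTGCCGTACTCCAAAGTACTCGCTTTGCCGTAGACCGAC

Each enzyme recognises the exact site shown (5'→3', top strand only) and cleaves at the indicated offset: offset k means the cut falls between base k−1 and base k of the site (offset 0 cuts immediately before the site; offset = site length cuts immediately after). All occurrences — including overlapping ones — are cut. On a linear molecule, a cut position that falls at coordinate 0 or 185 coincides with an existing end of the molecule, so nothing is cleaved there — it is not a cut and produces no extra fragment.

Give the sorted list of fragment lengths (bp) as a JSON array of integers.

[2,4,5,5,5,6,7,8,9,10,12,12,14,14,15,15,20,22]

Per-enzyme occurrences:
  VbrIII TGCCGTA/7: at [13, 21, 114, 147, 171] ⇒ [20, 28, 121, 154, 178]
  TgoVI ACGGT/2: at [51, 102, 107, 126, 140] ⇒ [53, 104, 109, 128, 142]
  MvoX ACCGA/1: at [46, 84, 179] ⇒ [47, 85, 180]
  SqiV CTCGCT/5: at [37, 70, 95, 164] ⇒ [42, 75, 100, 169]

Pooled cuts: [20, 28, 42, 47, 53, 75, 85, 100, 104, 109, 121, 128, 142, 154, 169, 178, 180]

Fragments:
  [0,20): 20 bp
  [20,28): 8 bp
  [28,42): 14 bp
  [42,47): 5 bp
  [47,53): 6 bp
  [53,75): 22 bp
  [75,85): 10 bp
  [85,100): 15 bp
  [100,104): 4 bp
  [104,109): 5 bp
  [109,121): 12 bp
  [121,128): 7 bp
  [128,142): 14 bp
  [142,154): 12 bp
  [154,169): 15 bp
  [169,178): 9 bp
  [178,180): 2 bp
  [180,185): 5 bp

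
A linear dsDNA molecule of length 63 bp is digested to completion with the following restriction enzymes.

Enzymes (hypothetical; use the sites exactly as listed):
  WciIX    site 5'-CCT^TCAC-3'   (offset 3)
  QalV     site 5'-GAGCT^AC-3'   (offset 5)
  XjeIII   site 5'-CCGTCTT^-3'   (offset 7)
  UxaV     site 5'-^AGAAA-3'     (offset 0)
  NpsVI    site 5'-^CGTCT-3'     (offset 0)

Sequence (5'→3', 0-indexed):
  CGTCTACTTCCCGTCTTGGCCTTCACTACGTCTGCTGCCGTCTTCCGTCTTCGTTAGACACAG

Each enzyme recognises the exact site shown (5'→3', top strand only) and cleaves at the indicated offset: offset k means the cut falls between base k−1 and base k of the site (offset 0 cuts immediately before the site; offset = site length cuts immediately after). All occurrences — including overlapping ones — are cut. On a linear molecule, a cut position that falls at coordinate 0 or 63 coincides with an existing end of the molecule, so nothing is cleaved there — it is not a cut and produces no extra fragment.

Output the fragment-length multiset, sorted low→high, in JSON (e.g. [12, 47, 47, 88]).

[1,5,6,6,6,6,10,11,12]

Scan for sites:
  WciIX (CCTTCAC, off=3): starts [19] → cuts [22]
  QalV (GAGCTAC, off=5): no sites
  XjeIII (CCGTCTT, off=7): starts [10, 37, 44] → cuts [17, 44, 51]
  UxaV (AGAAA, off=0): no sites
  NpsVI (CGTCT, off=0): starts [0, 11, 28, 38, 45] → cuts [11, 28, 38, 45] (position 0 is a terminus of the linear molecule — no cut)

Pooled cuts: [11, 17, 22, 28, 38, 44, 45, 51]

Fragment lengths:
  [0,11): 11 bp
  [11,17): 6 bp
  [17,22): 5 bp
  [22,28): 6 bp
  [28,38): 10 bp
  [38,44): 6 bp
  [44,45): 1 bp
  [45,51): 6 bp
  [51,63): 12 bp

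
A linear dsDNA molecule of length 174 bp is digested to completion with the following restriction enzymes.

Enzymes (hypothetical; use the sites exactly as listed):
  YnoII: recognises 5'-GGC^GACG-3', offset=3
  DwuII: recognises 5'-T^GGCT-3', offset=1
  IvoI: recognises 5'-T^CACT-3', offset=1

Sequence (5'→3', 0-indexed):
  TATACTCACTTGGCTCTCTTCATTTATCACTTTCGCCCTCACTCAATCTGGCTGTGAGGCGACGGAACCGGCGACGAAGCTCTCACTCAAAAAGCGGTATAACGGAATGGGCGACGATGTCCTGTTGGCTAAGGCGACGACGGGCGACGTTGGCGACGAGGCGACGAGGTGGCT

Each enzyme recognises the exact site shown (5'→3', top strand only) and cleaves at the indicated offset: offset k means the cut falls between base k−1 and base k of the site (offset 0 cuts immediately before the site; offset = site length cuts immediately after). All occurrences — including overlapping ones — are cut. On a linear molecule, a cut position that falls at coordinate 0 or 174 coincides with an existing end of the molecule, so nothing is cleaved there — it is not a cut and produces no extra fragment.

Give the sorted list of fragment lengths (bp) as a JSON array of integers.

[4,5,6,8,8,9,9,10,10,11,11,12,12,14,16,29]

Per-enzyme occurrences:
  YnoII (GGCGACG, off=3): starts [57, 69, 109, 132, 142, 151, 159] → cuts [60, 72, 112, 135, 145, 154, 162]
  DwuII (TGGCT, off=1): starts [10, 48, 125, 169] → cuts [11, 49, 126, 170]
  IvoI (TCACT, off=1): starts [5, 26, 38, 82] → cuts [6, 27, 39, 83]

Pooled cuts: [6, 11, 27, 39, 49, 60, 72, 83, 112, 126, 135, 145, 154, 162, 170]

Fragments:
  [0,6): 6 bp
  [6,11): 5 bp
  [11,27): 16 bp
  [27,39): 12 bp
  [39,49): 10 bp
  [49,60): 11 bp
  [60,72): 12 bp
  [72,83): 11 bp
  [83,112): 29 bp
  [112,126): 14 bp
  [126,135): 9 bp
  [135,145): 10 bp
  [145,154): 9 bp
  [154,162): 8 bp
  [162,170): 8 bp
  [170,174): 4 bp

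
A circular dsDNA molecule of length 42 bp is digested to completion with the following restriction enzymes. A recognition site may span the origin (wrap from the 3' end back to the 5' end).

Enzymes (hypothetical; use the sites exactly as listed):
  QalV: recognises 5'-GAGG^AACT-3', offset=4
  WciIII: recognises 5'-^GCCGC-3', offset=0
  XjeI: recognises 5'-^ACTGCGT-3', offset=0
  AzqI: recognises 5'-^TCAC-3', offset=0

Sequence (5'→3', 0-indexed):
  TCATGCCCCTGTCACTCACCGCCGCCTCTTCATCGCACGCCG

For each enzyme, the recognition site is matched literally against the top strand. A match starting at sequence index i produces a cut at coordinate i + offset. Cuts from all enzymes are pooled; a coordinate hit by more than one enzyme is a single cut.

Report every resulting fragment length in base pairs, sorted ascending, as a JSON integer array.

Per-enzyme occurrences:
  QalV (GAGGAACT, off=4): no sites
  WciIII (GCCGC, off=0): starts [20] → cuts [20]
  XjeI (ACTGCGT, off=0): no sites
  AzqI (TCAC, off=0): starts [11, 15] → cuts [11, 15]

All cut coordinates (distinct, sorted): [11, 15, 20]

Fragments:
  11→15: 4 bp
  15→20: 5 bp
  20→11 (wrap): 42-20+11 = 33 bp

[4,5,33]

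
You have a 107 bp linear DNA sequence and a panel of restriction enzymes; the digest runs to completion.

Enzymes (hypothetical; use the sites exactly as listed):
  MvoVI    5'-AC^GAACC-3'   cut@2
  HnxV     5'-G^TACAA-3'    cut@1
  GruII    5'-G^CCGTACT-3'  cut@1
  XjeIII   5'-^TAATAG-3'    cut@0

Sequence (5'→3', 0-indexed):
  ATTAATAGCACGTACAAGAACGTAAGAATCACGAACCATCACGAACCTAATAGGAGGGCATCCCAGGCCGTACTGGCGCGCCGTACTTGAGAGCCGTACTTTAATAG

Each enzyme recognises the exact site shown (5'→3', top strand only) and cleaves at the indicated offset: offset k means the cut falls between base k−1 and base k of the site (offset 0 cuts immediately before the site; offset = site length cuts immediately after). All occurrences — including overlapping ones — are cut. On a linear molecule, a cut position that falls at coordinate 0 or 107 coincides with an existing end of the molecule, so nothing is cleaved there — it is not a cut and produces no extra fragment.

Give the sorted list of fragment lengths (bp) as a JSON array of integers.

Per-enzyme occurrences:
  MvoVI ACGAACC/2: at [30, 40] ⇒ [32, 42]
  HnxV GTACAA/1: at [11] ⇒ [12]
  GruII GCCGTACT/1: at [66, 79, 92] ⇒ [67, 80, 93]
  XjeIII TAATAG/0: at [2, 47, 101] ⇒ [2, 47, 101]

Pooled cuts: [2, 12, 32, 42, 47, 67, 80, 93, 101]

Fragment lengths:
  [0,2): 2 bp
  [2,12): 10 bp
  [12,32): 20 bp
  [32,42): 10 bp
  [42,47): 5 bp
  [47,67): 20 bp
  [67,80): 13 bp
  [80,93): 13 bp
  [93,101): 8 bp
  [101,107): 6 bp

[2,5,6,8,10,10,13,13,20,20]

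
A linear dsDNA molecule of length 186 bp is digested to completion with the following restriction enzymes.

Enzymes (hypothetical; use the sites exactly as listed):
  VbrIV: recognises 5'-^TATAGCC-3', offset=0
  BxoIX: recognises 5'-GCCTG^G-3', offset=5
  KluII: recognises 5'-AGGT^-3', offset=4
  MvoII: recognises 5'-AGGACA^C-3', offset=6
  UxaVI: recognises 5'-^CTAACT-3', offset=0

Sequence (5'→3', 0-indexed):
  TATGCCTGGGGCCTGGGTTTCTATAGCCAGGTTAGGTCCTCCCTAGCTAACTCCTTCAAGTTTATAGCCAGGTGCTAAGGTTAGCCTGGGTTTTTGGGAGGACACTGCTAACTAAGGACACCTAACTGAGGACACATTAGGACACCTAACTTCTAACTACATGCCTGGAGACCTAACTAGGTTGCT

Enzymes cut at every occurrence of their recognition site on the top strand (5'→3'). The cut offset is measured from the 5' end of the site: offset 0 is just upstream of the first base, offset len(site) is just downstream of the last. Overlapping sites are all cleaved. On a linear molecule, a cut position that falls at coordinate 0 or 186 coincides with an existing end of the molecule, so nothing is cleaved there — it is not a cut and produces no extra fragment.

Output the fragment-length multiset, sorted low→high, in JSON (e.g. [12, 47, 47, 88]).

Per-enzyme occurrences:
  VbrIV TATAGCC/0: at [21, 62] ⇒ [21, 62]
  BxoIX GCCTGG/5: at [3, 10, 83, 162] ⇒ [8, 15, 88, 167]
  KluII AGGT/4: at [28, 33, 69, 77, 178] ⇒ [32, 37, 73, 81, 182]
  MvoII AGGACAC/6: at [98, 114, 128, 138] ⇒ [104, 120, 134, 144]
  UxaVI CTAACT/0: at [46, 107, 121, 145, 152, 172] ⇒ [46, 107, 121, 145, 152, 172]

Pooled cuts: [8, 15, 21, 32, 37, 46, 62, 73, 81, 88, 104, 107, 120, 121, 134, 144, 145, 152, 167, 172, 182]

Fragment lengths:
  [0,8): 8 bp
  [8,15): 7 bp
  [15,21): 6 bp
  [21,32): 11 bp
  [32,37): 5 bp
  [37,46): 9 bp
  [46,62): 16 bp
  [62,73): 11 bp
  [73,81): 8 bp
  [81,88): 7 bp
  [88,104): 16 bp
  [104,107): 3 bp
  [107,120): 13 bp
  [120,121): 1 bp
  [121,134): 13 bp
  [134,144): 10 bp
  [144,145): 1 bp
  [145,152): 7 bp
  [152,167): 15 bp
  [167,172): 5 bp
  [172,182): 10 bp
  [182,186): 4 bp

[1,1,3,4,5,5,6,7,7,7,8,8,9,10,10,11,11,13,13,15,16,16]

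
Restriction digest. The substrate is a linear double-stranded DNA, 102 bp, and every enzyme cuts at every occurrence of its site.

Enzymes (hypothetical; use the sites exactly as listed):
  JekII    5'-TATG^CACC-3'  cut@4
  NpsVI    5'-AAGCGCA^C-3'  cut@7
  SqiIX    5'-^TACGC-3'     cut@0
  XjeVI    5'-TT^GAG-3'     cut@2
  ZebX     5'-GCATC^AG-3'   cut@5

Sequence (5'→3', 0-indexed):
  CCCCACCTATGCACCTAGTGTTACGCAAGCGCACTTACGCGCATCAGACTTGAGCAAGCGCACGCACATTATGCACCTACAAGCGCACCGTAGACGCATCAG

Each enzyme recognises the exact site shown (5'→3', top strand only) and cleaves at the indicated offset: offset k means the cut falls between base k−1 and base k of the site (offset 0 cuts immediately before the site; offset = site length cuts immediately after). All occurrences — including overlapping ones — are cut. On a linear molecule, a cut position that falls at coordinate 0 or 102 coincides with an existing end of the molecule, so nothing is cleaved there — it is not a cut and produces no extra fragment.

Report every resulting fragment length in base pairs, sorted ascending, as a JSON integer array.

[2,2,6,10,10,11,11,11,12,13,14]

Per-enzyme occurrences:
  JekII (TATGCACC, off=4): starts [7, 69] → cuts [11, 73]
  NpsVI (AAGCGCAC, off=7): starts [26, 55, 80] → cuts [33, 62, 87]
  SqiIX (TACGC, off=0): starts [21, 35] → cuts [21, 35]
  XjeVI (TTGAG, off=2): starts [49] → cuts [51]
  ZebX (GCATCAG, off=5): starts [40, 95] → cuts [45, 100]

All cut coordinates (distinct, sorted): [11, 21, 33, 35, 45, 51, 62, 73, 87, 100]

Fragments:
  [0,11): 11 bp
  [11,21): 10 bp
  [21,33): 12 bp
  [33,35): 2 bp
  [35,45): 10 bp
  [45,51): 6 bp
  [51,62): 11 bp
  [62,73): 11 bp
  [73,87): 14 bp
  [87,100): 13 bp
  [100,102): 2 bp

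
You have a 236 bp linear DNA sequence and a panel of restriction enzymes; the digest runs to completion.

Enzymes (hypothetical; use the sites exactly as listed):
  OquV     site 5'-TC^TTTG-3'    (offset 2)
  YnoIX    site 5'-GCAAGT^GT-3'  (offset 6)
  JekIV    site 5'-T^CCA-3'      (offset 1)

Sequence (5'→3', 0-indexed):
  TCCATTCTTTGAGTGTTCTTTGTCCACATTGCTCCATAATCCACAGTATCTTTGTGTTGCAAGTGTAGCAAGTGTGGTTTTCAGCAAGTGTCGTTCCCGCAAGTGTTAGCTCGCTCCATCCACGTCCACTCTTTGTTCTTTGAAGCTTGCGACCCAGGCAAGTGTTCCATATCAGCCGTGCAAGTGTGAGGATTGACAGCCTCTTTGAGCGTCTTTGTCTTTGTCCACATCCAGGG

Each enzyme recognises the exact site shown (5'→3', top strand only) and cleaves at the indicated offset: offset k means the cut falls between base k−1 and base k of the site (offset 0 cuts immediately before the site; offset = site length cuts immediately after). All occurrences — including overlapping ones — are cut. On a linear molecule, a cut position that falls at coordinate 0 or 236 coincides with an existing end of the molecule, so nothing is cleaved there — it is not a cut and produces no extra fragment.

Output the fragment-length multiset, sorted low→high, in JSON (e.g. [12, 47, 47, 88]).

[1,3,4,5,5,6,6,6,6,6,6,7,7,9,10,10,10,11,11,14,15,16,18,19,25]

Per-enzyme occurrences:
  OquV (TCTTTG, off=2): starts [5, 16, 48, 129, 136, 201, 211, 217] → cuts [7, 18, 50, 131, 138, 203, 213, 219]
  YnoIX (GCAAGTGT, off=6): starts [58, 67, 83, 98, 157, 179] → cuts [64, 73, 89, 104, 163, 185]
  JekIV (TCCA, off=1): starts [0, 22, 32, 39, 114, 118, 124, 165, 223, 229] → cuts [1, 23, 33, 40, 115, 119, 125, 166, 224, 230]

All cut coordinates (distinct, sorted): [1, 7, 18, 23, 33, 40, 50, 64, 73, 89, 104, 115, 119, 125, 131, 138, 163, 166, 185, 203, 213, 219, 224, 230]

Fragment lengths:
  [0,1): 1 bp
  [1,7): 6 bp
  [7,18): 11 bp
  [18,23): 5 bp
  [23,33): 10 bp
  [33,40): 7 bp
  [40,50): 10 bp
  [50,64): 14 bp
  [64,73): 9 bp
  [73,89): 16 bp
  [89,104): 15 bp
  [104,115): 11 bp
  [115,119): 4 bp
  [119,125): 6 bp
  [125,131): 6 bp
  [131,138): 7 bp
  [138,163): 25 bp
  [163,166): 3 bp
  [166,185): 19 bp
  [185,203): 18 bp
  [203,213): 10 bp
  [213,219): 6 bp
  [219,224): 5 bp
  [224,230): 6 bp
  [230,236): 6 bp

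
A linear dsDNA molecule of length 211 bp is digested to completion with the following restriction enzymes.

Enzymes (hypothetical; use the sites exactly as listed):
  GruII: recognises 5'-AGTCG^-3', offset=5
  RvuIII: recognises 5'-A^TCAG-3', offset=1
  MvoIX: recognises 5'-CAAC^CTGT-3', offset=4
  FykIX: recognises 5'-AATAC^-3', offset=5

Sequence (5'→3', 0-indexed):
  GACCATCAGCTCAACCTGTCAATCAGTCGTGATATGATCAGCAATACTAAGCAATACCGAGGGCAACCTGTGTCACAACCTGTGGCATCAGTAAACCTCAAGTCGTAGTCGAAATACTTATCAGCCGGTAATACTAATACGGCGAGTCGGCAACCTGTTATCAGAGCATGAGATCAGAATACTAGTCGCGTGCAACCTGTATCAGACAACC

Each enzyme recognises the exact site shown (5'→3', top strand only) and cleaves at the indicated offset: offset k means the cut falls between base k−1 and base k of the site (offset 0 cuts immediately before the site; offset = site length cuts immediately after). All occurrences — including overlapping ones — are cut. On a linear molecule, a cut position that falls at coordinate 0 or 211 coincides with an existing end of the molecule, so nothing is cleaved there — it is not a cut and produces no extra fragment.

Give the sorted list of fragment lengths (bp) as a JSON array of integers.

[3,5,5,5,6,6,6,6,6,7,7,8,8,8,9,9,10,10,10,10,10,12,13,14,18]

Scan for sites:
  GruII AGTCG/5: at [24, 100, 106, 144, 183] ⇒ [29, 105, 111, 149, 188]
  RvuIII ATCAG/1: at [4, 21, 36, 86, 119, 159, 172, 200] ⇒ [5, 22, 37, 87, 120, 160, 173, 201]
  MvoIX CAACCTGT/4: at [11, 63, 75, 150, 192] ⇒ [15, 67, 79, 154, 196]
  FykIX AATAC/5: at [42, 52, 112, 129, 135, 177] ⇒ [47, 57, 117, 134, 140, 182]

Pooled cuts: [5, 15, 22, 29, 37, 47, 57, 67, 79, 87, 105, 111, 117, 120, 134, 140, 149, 154, 160, 173, 182, 188, 196, 201]

Fragments:
  [0,5): 5 bp
  [5,15): 10 bp
  [15,22): 7 bp
  [22,29): 7 bp
  [29,37): 8 bp
  [37,47): 10 bp
  [47,57): 10 bp
  [57,67): 10 bp
  [67,79): 12 bp
  [79,87): 8 bp
  [87,105): 18 bp
  [105,111): 6 bp
  [111,117): 6 bp
  [117,120): 3 bp
  [120,134): 14 bp
  [134,140): 6 bp
  [140,149): 9 bp
  [149,154): 5 bp
  [154,160): 6 bp
  [160,173): 13 bp
  [173,182): 9 bp
  [182,188): 6 bp
  [188,196): 8 bp
  [196,201): 5 bp
  [201,211): 10 bp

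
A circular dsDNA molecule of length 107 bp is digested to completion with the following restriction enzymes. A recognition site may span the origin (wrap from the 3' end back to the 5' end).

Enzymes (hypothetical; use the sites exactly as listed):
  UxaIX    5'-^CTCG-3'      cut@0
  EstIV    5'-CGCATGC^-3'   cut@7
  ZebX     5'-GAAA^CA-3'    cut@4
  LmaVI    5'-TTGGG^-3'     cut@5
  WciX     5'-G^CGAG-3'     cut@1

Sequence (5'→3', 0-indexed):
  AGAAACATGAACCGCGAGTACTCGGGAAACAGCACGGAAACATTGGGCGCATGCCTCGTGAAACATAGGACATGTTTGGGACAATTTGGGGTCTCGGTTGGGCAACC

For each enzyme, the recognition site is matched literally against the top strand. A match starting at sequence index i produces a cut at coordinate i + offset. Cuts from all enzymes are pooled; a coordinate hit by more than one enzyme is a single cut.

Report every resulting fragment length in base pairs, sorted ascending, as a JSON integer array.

[2,6,7,7,9,9,9,10,10,10,11,17]

Site scan:
  UxaIX CTCG/0: at [20, 54, 92] ⇒ [20, 54, 92]
  EstIV CGCATGC/7: at [47] ⇒ [54]
  ZebX GAAACA/4: at [1, 25, 36, 59] ⇒ [5, 29, 40, 63]
  LmaVI TTGGG/5: at [42, 75, 85, 97] ⇒ [47, 80, 90, 102]
  WciX GCGAG/1: at [13] ⇒ [14]

Pooled cuts: [5, 14, 20, 29, 40, 47, 54, 63, 80, 90, 92, 102]

Fragment lengths:
  5→14: 9 bp
  14→20: 6 bp
  20→29: 9 bp
  29→40: 11 bp
  40→47: 7 bp
  47→54: 7 bp
  54→63: 9 bp
  63→80: 17 bp
  80→90: 10 bp
  90→92: 2 bp
  92→102: 10 bp
  102→5 (wrap): 107-102+5 = 10 bp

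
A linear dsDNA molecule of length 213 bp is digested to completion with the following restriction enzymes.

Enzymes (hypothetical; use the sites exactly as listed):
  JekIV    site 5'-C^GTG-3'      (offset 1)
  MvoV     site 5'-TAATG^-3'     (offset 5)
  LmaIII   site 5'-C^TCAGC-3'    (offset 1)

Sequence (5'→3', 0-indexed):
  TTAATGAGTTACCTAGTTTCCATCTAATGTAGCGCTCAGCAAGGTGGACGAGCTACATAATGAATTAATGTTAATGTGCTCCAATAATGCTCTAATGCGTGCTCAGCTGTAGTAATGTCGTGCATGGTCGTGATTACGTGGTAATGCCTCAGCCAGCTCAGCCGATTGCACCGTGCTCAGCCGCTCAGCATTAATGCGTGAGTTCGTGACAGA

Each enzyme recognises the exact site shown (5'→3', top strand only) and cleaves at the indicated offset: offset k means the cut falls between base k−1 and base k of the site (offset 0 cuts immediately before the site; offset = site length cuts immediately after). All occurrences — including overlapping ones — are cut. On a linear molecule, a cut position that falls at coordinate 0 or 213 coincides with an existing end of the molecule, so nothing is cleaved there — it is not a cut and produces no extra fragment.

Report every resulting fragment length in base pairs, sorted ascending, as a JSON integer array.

Scan for sites:
  JekIV (CGTG, off=1): starts [97, 118, 128, 136, 171, 196, 204] → cuts [98, 119, 129, 137, 172, 197, 205]
  MvoV (TAATG, off=5): starts [1, 24, 57, 65, 71, 84, 92, 112, 141, 191] → cuts [6, 29, 62, 70, 76, 89, 97, 117, 146, 196]
  LmaIII (CTCAGC, off=1): starts [34, 101, 147, 156, 175, 183] → cuts [35, 102, 148, 157, 176, 184]

Pooled cuts: [6, 29, 35, 62, 70, 76, 89, 97, 98, 102, 117, 119, 129, 137, 146, 148, 157, 172, 176, 184, 196, 197, 205]

Fragment lengths:
  [0,6): 6 bp
  [6,29): 23 bp
  [29,35): 6 bp
  [35,62): 27 bp
  [62,70): 8 bp
  [70,76): 6 bp
  [76,89): 13 bp
  [89,97): 8 bp
  [97,98): 1 bp
  [98,102): 4 bp
  [102,117): 15 bp
  [117,119): 2 bp
  [119,129): 10 bp
  [129,137): 8 bp
  [137,146): 9 bp
  [146,148): 2 bp
  [148,157): 9 bp
  [157,172): 15 bp
  [172,176): 4 bp
  [176,184): 8 bp
  [184,196): 12 bp
  [196,197): 1 bp
  [197,205): 8 bp
  [205,213): 8 bp

[1,1,2,2,4,4,6,6,6,8,8,8,8,8,8,9,9,10,12,13,15,15,23,27]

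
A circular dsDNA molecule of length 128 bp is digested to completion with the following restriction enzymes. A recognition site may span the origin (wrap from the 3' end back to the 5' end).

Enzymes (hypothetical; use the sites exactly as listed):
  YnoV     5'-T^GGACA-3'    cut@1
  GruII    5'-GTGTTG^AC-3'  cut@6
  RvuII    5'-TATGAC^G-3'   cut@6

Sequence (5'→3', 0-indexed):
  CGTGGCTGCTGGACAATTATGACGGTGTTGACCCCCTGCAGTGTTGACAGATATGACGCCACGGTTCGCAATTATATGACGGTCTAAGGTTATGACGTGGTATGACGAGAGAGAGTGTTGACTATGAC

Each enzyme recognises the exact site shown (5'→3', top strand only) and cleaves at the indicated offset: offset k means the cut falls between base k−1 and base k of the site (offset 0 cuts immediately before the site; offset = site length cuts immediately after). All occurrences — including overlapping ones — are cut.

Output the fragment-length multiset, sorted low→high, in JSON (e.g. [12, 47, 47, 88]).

Site scan:
  YnoV TGGACA/1: at [9] ⇒ [10]
  GruII GTGTTGAC/6: at [24, 40, 114] ⇒ [30, 46, 120]
  RvuII TATGACG/6: at [17, 51, 74, 90, 100] ⇒ [23, 57, 80, 96, 106]

Pooled cuts: [10, 23, 30, 46, 57, 80, 96, 106, 120]

Fragment lengths:
  10→23: 13 bp
  23→30: 7 bp
  30→46: 16 bp
  46→57: 11 bp
  57→80: 23 bp
  80→96: 16 bp
  96→106: 10 bp
  106→120: 14 bp
  120→10 (wrap): 128-120+10 = 18 bp

[7,10,11,13,14,16,16,18,23]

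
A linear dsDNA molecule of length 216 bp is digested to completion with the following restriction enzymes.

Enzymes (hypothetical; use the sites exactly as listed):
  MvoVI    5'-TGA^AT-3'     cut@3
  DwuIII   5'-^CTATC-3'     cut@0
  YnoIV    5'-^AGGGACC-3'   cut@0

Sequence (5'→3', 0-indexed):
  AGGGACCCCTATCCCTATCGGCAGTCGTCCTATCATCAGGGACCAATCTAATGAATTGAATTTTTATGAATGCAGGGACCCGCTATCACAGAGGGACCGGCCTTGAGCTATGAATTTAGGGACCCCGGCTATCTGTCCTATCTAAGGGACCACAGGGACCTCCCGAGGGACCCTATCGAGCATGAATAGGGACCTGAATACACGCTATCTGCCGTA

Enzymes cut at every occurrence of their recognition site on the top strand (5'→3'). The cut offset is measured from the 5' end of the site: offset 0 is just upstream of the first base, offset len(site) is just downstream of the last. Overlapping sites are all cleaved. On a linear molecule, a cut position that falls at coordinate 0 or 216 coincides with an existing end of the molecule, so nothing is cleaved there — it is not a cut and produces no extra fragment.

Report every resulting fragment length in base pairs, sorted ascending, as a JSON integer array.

Site scan:
  MvoVI TGAAT/3: at [51, 56, 66, 110, 182, 194] ⇒ [54, 59, 69, 113, 185, 197]
  DwuIII CTATC/0: at [8, 14, 29, 82, 128, 137, 172, 204] ⇒ [8, 14, 29, 82, 128, 137, 172, 204]
  YnoIV AGGGACC/0: at [0, 37, 73, 91, 117, 144, 153, 165, 187] ⇒ [37, 73, 91, 117, 144, 153, 165, 187] (position 0 is a terminus of the linear molecule — no cut)

All cut coordinates (distinct, sorted): [8, 14, 29, 37, 54, 59, 69, 73, 82, 91, 113, 117, 128, 137, 144, 153, 165, 172, 185, 187, 197, 204]

Fragments:
  [0,8): 8 bp
  [8,14): 6 bp
  [14,29): 15 bp
  [29,37): 8 bp
  [37,54): 17 bp
  [54,59): 5 bp
  [59,69): 10 bp
  [69,73): 4 bp
  [73,82): 9 bp
  [82,91): 9 bp
  [91,113): 22 bp
  [113,117): 4 bp
  [117,128): 11 bp
  [128,137): 9 bp
  [137,144): 7 bp
  [144,153): 9 bp
  [153,165): 12 bp
  [165,172): 7 bp
  [172,185): 13 bp
  [185,187): 2 bp
  [187,197): 10 bp
  [197,204): 7 bp
  [204,216): 12 bp

[2,4,4,5,6,7,7,7,8,8,9,9,9,9,10,10,11,12,12,13,15,17,22]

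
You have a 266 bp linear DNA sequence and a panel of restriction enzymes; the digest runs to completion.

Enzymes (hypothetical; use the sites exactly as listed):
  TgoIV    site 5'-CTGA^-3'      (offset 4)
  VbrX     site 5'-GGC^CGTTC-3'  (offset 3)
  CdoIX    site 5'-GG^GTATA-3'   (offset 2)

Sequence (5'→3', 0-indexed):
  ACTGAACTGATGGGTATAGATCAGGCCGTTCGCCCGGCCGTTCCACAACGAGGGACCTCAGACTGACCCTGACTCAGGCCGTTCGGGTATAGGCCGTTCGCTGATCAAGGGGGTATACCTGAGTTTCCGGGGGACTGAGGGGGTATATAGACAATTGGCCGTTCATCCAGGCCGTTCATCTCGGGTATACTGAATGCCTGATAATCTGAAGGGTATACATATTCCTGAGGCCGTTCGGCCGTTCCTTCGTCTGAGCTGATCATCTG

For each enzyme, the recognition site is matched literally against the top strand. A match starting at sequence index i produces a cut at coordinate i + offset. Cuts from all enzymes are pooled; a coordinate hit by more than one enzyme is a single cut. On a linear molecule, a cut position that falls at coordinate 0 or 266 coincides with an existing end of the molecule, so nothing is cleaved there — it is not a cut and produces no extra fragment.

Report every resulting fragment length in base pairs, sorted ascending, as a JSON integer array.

Scan for sites:
  TgoIV CTGA/4: at [1, 6, 62, 68, 100, 118, 134, 189, 197, 205, 224, 250, 255] ⇒ [5, 10, 66, 72, 104, 122, 138, 193, 201, 209, 228, 254, 259]
  VbrX GGCCGTTC/3: at [23, 35, 76, 91, 156, 169, 228, 236] ⇒ [26, 38, 79, 94, 159, 172, 231, 239]
  CdoIX GGGTATA/2: at [11, 84, 110, 140, 182, 210] ⇒ [13, 86, 112, 142, 184, 212]

All cut coordinates (distinct, sorted): [5, 10, 13, 26, 38, 66, 72, 79, 86, 94, 104, 112, 122, 138, 142, 159, 172, 184, 193, 201, 209, 212, 228, 231, 239, 254, 259]

Fragments:
  [0,5): 5 bp
  [5,10): 5 bp
  [10,13): 3 bp
  [13,26): 13 bp
  [26,38): 12 bp
  [38,66): 28 bp
  [66,72): 6 bp
  [72,79): 7 bp
  [79,86): 7 bp
  [86,94): 8 bp
  [94,104): 10 bp
  [104,112): 8 bp
  [112,122): 10 bp
  [122,138): 16 bp
  [138,142): 4 bp
  [142,159): 17 bp
  [159,172): 13 bp
  [172,184): 12 bp
  [184,193): 9 bp
  [193,201): 8 bp
  [201,209): 8 bp
  [209,212): 3 bp
  [212,228): 16 bp
  [228,231): 3 bp
  [231,239): 8 bp
  [239,254): 15 bp
  [254,259): 5 bp
  [259,266): 7 bp

[3,3,3,4,5,5,5,6,7,7,7,8,8,8,8,8,9,10,10,12,12,13,13,15,16,16,17,28]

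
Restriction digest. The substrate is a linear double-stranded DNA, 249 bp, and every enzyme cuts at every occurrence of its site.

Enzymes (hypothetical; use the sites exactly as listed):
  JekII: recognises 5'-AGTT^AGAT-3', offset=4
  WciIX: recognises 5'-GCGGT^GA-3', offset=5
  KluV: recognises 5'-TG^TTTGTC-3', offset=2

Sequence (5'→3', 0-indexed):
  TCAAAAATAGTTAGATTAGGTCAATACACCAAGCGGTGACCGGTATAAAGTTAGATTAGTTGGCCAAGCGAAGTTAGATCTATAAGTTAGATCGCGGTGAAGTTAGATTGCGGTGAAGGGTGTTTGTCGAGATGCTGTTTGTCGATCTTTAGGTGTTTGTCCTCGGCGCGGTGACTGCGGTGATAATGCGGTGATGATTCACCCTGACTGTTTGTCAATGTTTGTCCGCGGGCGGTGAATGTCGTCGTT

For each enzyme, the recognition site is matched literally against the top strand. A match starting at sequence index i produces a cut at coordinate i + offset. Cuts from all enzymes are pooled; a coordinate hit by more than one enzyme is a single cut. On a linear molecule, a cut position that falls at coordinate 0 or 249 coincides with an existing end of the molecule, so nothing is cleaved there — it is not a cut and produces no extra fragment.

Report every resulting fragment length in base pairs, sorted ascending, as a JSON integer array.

[6,8,9,10,10,10,11,12,13,13,15,15,16,17,18,18,23,25]

Per-enzyme occurrences:
  JekII AGTTAGAT/4: at [8, 48, 71, 84, 100] ⇒ [12, 52, 75, 88, 104]
  WciIX GCGGTGA/5: at [32, 93, 109, 167, 176, 187, 231] ⇒ [37, 98, 114, 172, 181, 192, 236]
  KluV TGTTTGTC/2: at [120, 135, 153, 208, 218] ⇒ [122, 137, 155, 210, 220]

Pooled cuts: [12, 37, 52, 75, 88, 98, 104, 114, 122, 137, 155, 172, 181, 192, 210, 220, 236]

Fragments:
  [0,12): 12 bp
  [12,37): 25 bp
  [37,52): 15 bp
  [52,75): 23 bp
  [75,88): 13 bp
  [88,98): 10 bp
  [98,104): 6 bp
  [104,114): 10 bp
  [114,122): 8 bp
  [122,137): 15 bp
  [137,155): 18 bp
  [155,172): 17 bp
  [172,181): 9 bp
  [181,192): 11 bp
  [192,210): 18 bp
  [210,220): 10 bp
  [220,236): 16 bp
  [236,249): 13 bp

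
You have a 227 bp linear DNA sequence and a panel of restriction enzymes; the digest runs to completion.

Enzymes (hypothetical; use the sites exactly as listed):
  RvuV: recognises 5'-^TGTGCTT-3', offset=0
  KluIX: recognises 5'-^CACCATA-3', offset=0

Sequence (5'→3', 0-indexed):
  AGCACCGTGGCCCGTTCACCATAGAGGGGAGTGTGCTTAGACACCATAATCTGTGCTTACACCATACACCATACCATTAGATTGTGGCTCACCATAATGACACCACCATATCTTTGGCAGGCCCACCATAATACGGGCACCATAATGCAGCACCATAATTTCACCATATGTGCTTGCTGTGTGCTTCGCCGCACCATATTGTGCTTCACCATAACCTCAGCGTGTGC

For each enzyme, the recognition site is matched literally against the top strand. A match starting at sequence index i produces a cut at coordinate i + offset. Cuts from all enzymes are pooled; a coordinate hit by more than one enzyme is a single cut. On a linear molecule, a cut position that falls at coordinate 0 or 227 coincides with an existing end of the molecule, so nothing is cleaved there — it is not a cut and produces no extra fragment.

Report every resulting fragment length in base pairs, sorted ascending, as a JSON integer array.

[7,7,7,8,8,10,10,11,11,12,13,14,14,15,16,20,21,23]

Site scan:
  RvuV TGTGCTT/0: at [31, 51, 168, 179, 199] ⇒ [31, 51, 168, 179, 199]
  KluIX CACCATA/0: at [16, 41, 59, 66, 89, 103, 123, 137, 150, 161, 191, 206] ⇒ [16, 41, 59, 66, 89, 103, 123, 137, 150, 161, 191, 206]

Pooled cuts: [16, 31, 41, 51, 59, 66, 89, 103, 123, 137, 150, 161, 168, 179, 191, 199, 206]

Fragment lengths:
  [0,16): 16 bp
  [16,31): 15 bp
  [31,41): 10 bp
  [41,51): 10 bp
  [51,59): 8 bp
  [59,66): 7 bp
  [66,89): 23 bp
  [89,103): 14 bp
  [103,123): 20 bp
  [123,137): 14 bp
  [137,150): 13 bp
  [150,161): 11 bp
  [161,168): 7 bp
  [168,179): 11 bp
  [179,191): 12 bp
  [191,199): 8 bp
  [199,206): 7 bp
  [206,227): 21 bp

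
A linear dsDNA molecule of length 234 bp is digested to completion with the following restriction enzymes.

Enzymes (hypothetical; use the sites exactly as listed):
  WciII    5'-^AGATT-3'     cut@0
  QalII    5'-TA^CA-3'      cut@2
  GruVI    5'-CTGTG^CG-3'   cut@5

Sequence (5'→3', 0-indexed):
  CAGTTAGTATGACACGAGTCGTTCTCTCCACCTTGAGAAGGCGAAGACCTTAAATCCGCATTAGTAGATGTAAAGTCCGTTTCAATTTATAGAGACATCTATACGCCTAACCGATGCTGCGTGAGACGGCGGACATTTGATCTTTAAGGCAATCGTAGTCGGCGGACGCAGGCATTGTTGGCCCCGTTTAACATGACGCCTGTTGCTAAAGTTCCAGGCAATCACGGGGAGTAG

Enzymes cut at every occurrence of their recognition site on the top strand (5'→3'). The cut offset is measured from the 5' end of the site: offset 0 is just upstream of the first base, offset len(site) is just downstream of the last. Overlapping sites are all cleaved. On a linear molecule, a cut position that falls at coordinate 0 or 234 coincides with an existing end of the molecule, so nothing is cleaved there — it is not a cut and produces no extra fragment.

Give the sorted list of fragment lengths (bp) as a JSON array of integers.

[234]

Per-enzyme occurrences:
  WciII (AGATT, off=0): no sites
  QalII (TACA, off=2): no sites
  GruVI (CTGTGCG, off=5): no sites

All cut coordinates (distinct, sorted): ∅

Fragments:
  no cuts → one linear fragment of 234 bp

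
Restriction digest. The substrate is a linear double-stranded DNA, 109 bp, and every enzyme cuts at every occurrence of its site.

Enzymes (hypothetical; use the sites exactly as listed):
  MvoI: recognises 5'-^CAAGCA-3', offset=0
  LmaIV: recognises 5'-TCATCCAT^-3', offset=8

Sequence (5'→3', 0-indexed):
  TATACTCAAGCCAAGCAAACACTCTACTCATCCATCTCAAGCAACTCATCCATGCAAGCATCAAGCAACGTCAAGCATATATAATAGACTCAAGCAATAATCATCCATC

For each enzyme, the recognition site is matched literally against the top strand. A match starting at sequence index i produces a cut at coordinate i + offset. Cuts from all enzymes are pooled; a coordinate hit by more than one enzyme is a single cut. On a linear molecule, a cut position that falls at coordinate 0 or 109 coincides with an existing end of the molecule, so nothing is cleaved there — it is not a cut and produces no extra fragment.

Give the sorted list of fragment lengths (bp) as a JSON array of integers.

Site scan:
  MvoI (CAAGCA, off=0): starts [11, 37, 54, 61, 71, 90] → cuts [11, 37, 54, 61, 71, 90]
  LmaIV (TCATCCAT, off=8): starts [27, 45, 100] → cuts [35, 53, 108]

Pooled cuts: [11, 35, 37, 53, 54, 61, 71, 90, 108]

Fragment lengths:
  [0,11): 11 bp
  [11,35): 24 bp
  [35,37): 2 bp
  [37,53): 16 bp
  [53,54): 1 bp
  [54,61): 7 bp
  [61,71): 10 bp
  [71,90): 19 bp
  [90,108): 18 bp
  [108,109): 1 bp

[1,1,2,7,10,11,16,18,19,24]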